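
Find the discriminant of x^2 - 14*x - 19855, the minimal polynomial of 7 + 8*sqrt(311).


The element 7 + 8*sqrt(311) has minimal polynomial:
x^2 - 14*x - 19855
Discriminant = (-14)^2 - 4*(-19855)
= 196 + 79420
= 79616

79616


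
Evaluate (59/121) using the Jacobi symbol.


Compute (59/121) via quadratic reciprocity:
  reciprocity: (59/121) -> +(121/59)
  reduce: (3/59)
  reciprocity: (3/59) -> -(59/3)
  reduce: (2/3)
  pull out 2: (2/3) = -1  (since 3 mod 8 = 3)
  (1/3) = 1
Product of signs = 1

1


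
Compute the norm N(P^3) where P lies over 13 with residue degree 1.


N(P^a) = p^(a*f)
= 13^(3*1)
= 13^3
= 2197

2197


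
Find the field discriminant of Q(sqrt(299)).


For K = Q(sqrt(d)) with d squarefree: disc(K) = d if d = 1 mod 4, and disc(K) = 4d if d = 2 or 3 mod 4.
Here d = 299, and d mod 4 = 3.
d = 3 mod 4, not 1 (O_K = Z[sqrt(d)]), so disc(K) = 4d = 4 * (299) = 1196

1196


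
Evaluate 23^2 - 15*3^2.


x^2 - d*y^2
= 23^2 - 15*3^2
= 529 - 135
= 394

394


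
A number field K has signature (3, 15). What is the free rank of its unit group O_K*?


By Dirichlet's unit theorem:
rank = r1 + r2 - 1
= 3 + 15 - 1
= 17

17


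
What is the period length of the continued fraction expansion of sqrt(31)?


Run the CF algorithm for sqrt(31).
a_0 = floor(sqrt(31)) = 5; set m_0=0, q_0=1.
Recurrence: m' = q*a - m,  q' = (d - m'^2)/q,  a' = floor((a_0 + m')/q').
  step 1: m=5, q=6, a=1
  step 2: m=1, q=5, a=1
  step 3: m=4, q=3, a=3
  step 4: m=5, q=2, a=5
  step 5: m=5, q=3, a=3
  step 6: m=4, q=5, a=1
  step 7: m=1, q=6, a=1
  step 8: m=5, q=1, a=10
a_8 = 2*a_0 = 10, so the period closes here.
sqrt(31) = [5; 1, 1, 3, 5, 3, 1, 1, 10]
Period length = 8

8


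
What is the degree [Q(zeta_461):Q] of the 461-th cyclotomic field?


The degree equals Euler's totient phi(461).
461 = 461
phi(461) = 460

460


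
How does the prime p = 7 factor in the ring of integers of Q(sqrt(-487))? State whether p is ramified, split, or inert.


K = Q(sqrt(-487)). Since d mod 4 = 1, disc(K) = -487.
Check p | disc: -487 mod 7 = 3.
p does not divide disc. Compute Legendre symbol (d/p):
3^((7-1)/2) mod 7 = -1
(d/p) = -1, so p is inert: (p) stays prime with e=1, f=2, g=1.
Therefore p is inert.

inert


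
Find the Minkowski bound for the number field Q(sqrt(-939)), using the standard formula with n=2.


d = -939, d mod 4 = 1, so disc(K) = d = -939; |disc(K)| = 939
Imaginary quadratic field, so n = 2, s = r2 = 1, r1 = 0
M = (n!/n^n) * (4/pi)^s * sqrt(|disc(K)|) = (2!/2^2) * (4/pi)^1 * sqrt(939)
= 0.5 * 1.273240 * 30.643107
= 19.5080

19.5080


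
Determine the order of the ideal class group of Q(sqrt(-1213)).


K = Q(sqrt(-1213)). d mod 4 = 3, so D = disc(K) = 4d = -4852
h(K) equals the number of primitive reduced positive-definite forms (a, b, c) = a*x^2 + b*x*y + c*y^2 with b^2 - 4ac = D,
where reduced means |b| <= a <= c, with b >= 0 whenever |b| = a or a = c, and primitive means gcd(a, b, c) = 1.
Reduced forces 3a^2 <= |D| = 4852, so 1 <= a <= 40; b must have the parity of D, and c = (b^2 - D)/(4a) must be an integer >= a.
Enumerate a = 1..40, b in [-a, a]:
  a=1: (1, 0, 1213)  [1]
  a=2: (2, 2, 607)  [1]
  a=3..12: none
  a=13: (13, -6, 94), (13, 6, 94)  [2]
  a=14..22: none
  a=23: (23, -22, 58), (23, 22, 58)  [2]
  a=24..25: none
  a=26: (26, -6, 47), (26, 6, 47)  [2]
  a=27..28: none
  a=29: (29, -22, 46), (29, 22, 46)  [2]
  a=30..40: none
Total reduced forms: 1 + 1 + 2 + 2 + 2 + 2 = 10
h = 10

10


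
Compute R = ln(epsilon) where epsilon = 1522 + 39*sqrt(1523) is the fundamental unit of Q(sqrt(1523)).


epsilon = 1522 + 39*sqrt(1523)
= 3043.9997
R = ln(3043.9997)
= 8.0209

8.0209


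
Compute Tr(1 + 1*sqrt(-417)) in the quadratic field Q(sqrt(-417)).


Tr(a + b*sqrt(d)) = (a + b*sqrt(d)) + (a - b*sqrt(d)) = 2a
= 2 * (1)
= 2

2


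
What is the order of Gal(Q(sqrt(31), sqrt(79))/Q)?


The 2 square roots of distinct primes are multiplicatively independent over Q,
so [K:Q] = 2^2 and Gal(K/Q) is isomorphic to (Z/2Z)^2.
|Gal| = 2^2 = 4

4


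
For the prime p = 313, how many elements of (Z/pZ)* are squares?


For prime p, the number of non-zero quadratic residues is (p-1)/2.
= (313-1)/2
= 156

156


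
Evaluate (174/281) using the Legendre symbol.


p = 281 is prime, so compute (174/281) with the reciprocity algorithm (Jacobi-symbol steps: pull out 2s via (2/n), flip via reciprocity, reduce):
  pull out 2: (2/281) = +1  (since 281 mod 8 = 1)
  reciprocity: (87/281) -> +(281/87)
  reduce: (20/87)
  pull out 2: (2/87) = +1  (since 87 mod 8 = 7)
  pull out 2: (2/87) = +1  (since 87 mod 8 = 7)
  reciprocity: (5/87) -> +(87/5)
  reduce: (2/5)
  pull out 2: (2/5) = -1  (since 5 mod 8 = 5)
  (1/5) = 1
Product of signs = -1
(174/281) = -1

-1


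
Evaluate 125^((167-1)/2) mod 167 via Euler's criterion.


p = 167 is prime and the exponent is (p-1)/2 = 83, so by Euler's criterion 125^83 = (125/167) = +1 or -1 mod 167.
Compute by square-and-multiply:
  83 = 64 + 16 + 2 + 1 (binary 1010011)
  Repeated squaring mod 167: 125^1 = 125, 125^2 = 94, 125^4 = 152, 125^8 = 58, 125^16 = 24, 125^32 = 75, 125^64 = 114
  125^83 = 125^64 * 125^16 * 125^2 * 125^1 = 114 * 24 * 94 * 125 mod 167
    114 * 24 = 2736 = 64 mod 167
    64 * 94 = 6016 = 4 mod 167
    4 * 125 = 500 = 166 mod 167
  125^83 = 166 mod 167
Result 166 = p - 1 = -1 mod 167: 125 is a quadratic non-residue mod 167. As a residue in [0, p-1] the value is 166.
125^83 mod 167 = 166

166


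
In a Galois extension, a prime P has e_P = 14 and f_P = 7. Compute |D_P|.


|D_P| = e * f
= 14 * 7
= 98

98


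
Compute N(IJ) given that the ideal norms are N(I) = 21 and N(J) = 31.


N(IJ) = N(I) * N(J)
= 21 * 31
= 651

651


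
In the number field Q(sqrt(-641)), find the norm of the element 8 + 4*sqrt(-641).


N(a + b*sqrt(d)) = a^2 - d*b^2
= (8)^2 - (-641)*(4)^2
= 64 + 10256
= 10320

10320


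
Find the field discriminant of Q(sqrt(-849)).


For K = Q(sqrt(d)) with d squarefree: disc(K) = d if d = 1 mod 4, and disc(K) = 4d if d = 2 or 3 mod 4.
Here d = -849, and d mod 4 = 3.
d = 3 mod 4, not 1 (O_K = Z[sqrt(d)]), so disc(K) = 4d = 4 * (-849) = -3396

-3396


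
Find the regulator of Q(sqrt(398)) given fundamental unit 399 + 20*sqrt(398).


epsilon = 399 + 20*sqrt(398)
= 797.9987
R = ln(797.9987)
= 6.6821

6.6821


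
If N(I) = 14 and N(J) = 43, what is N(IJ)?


N(IJ) = N(I) * N(J)
= 14 * 43
= 602

602


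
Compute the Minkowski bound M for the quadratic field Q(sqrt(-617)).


d = -617, d mod 4 = 3, so disc(K) = 4d = -2468; |disc(K)| = 2468
Imaginary quadratic field, so n = 2, s = r2 = 1, r1 = 0
M = (n!/n^n) * (4/pi)^s * sqrt(|disc(K)|) = (2!/2^2) * (4/pi)^1 * sqrt(2468)
= 0.5 * 1.273240 * 49.678969
= 31.6266

31.6266


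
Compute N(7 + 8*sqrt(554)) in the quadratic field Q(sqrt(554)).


N(a + b*sqrt(d)) = a^2 - d*b^2
= (7)^2 - (554)*(8)^2
= 49 - 35456
= -35407

-35407


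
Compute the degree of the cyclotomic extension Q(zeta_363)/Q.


The degree equals Euler's totient phi(363).
363 = 3 * 11^2
phi(363) = 220

220


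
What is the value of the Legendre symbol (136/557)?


p = 557 is prime, so compute (136/557) with the reciprocity algorithm (Jacobi-symbol steps: pull out 2s via (2/n), flip via reciprocity, reduce):
  pull out 2: (2/557) = -1  (since 557 mod 8 = 5)
  pull out 2: (2/557) = -1  (since 557 mod 8 = 5)
  pull out 2: (2/557) = -1  (since 557 mod 8 = 5)
  reciprocity: (17/557) -> +(557/17)
  reduce: (13/17)
  reciprocity: (13/17) -> +(17/13)
  reduce: (4/13)
  pull out 2: (2/13) = -1  (since 13 mod 8 = 5)
  pull out 2: (2/13) = -1  (since 13 mod 8 = 5)
  (1/13) = 1
Product of signs = -1
(136/557) = -1

-1


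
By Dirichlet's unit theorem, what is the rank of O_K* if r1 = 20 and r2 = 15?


By Dirichlet's unit theorem:
rank = r1 + r2 - 1
= 20 + 15 - 1
= 34

34


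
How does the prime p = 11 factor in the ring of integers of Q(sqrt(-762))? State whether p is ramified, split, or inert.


K = Q(sqrt(-762)). Since d mod 4 = 2, disc(K) = -3048.
Check p | disc: -3048 mod 11 = 10.
p does not divide disc. Compute Legendre symbol (d/p):
8^((11-1)/2) mod 11 = -1
(d/p) = -1, so p is inert: (p) stays prime with e=1, f=2, g=1.
Therefore p is inert.

inert


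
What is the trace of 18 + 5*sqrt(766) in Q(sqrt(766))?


Tr(a + b*sqrt(d)) = (a + b*sqrt(d)) + (a - b*sqrt(d)) = 2a
= 2 * (18)
= 36

36


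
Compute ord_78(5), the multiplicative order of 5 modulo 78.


We want ord_78(5), the smallest k >= 1 with 5^k = 1 mod 78.
n = 78 = 2 * 3 * 13, phi(78) = 24; the order divides phi(n).
Divisors of 24: 1, 2, 3, 4, 6, 8, 12, 24
Repeated squaring mod 78: 5^1 = 5, 5^2 = 25, 5^4 = 1, 5^8 = 1, 5^16 = 1
Test divisors in increasing order:
  k=1: 5^1 = 5 mod 78
  k=2: 5^2 = 25 mod 78
  k=3: 5^3 = 25 * 5 = 47 mod 78
  k=4: 5^4 = 1 mod 78  <- first divisor giving 1
Order = 4

4


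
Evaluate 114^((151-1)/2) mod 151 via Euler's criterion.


p = 151 is prime and the exponent is (p-1)/2 = 75, so by Euler's criterion 114^75 = (114/151) = +1 or -1 mod 151.
Compute by square-and-multiply:
  75 = 64 + 8 + 2 + 1 (binary 1001011)
  Repeated squaring mod 151: 114^1 = 114, 114^2 = 10, 114^4 = 100, 114^8 = 34, 114^16 = 99, 114^32 = 137, 114^64 = 45
  114^75 = 114^64 * 114^8 * 114^2 * 114^1 = 45 * 34 * 10 * 114 mod 151
    45 * 34 = 1530 = 20 mod 151
    20 * 10 = 200 = 49 mod 151
    49 * 114 = 5586 = 150 mod 151
  114^75 = 150 mod 151
Result 150 = p - 1 = -1 mod 151: 114 is a quadratic non-residue mod 151. As a residue in [0, p-1] the value is 150.
114^75 mod 151 = 150

150


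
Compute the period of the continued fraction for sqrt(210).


Run the CF algorithm for sqrt(210).
a_0 = floor(sqrt(210)) = 14; set m_0=0, q_0=1.
Recurrence: m' = q*a - m,  q' = (d - m'^2)/q,  a' = floor((a_0 + m')/q').
  step 1: m=14, q=14, a=2
  step 2: m=14, q=1, a=28
a_2 = 2*a_0 = 28, so the period closes here.
sqrt(210) = [14; 2, 28]
Period length = 2

2


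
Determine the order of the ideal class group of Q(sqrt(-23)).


K = Q(sqrt(-23)). d mod 4 = 1, so D = disc(K) = d = -23
h(K) equals the number of primitive reduced positive-definite forms (a, b, c) = a*x^2 + b*x*y + c*y^2 with b^2 - 4ac = D,
where reduced means |b| <= a <= c, with b >= 0 whenever |b| = a or a = c, and primitive means gcd(a, b, c) = 1.
Reduced forces 3a^2 <= |D| = 23, so 1 <= a <= 2; b must have the parity of D, and c = (b^2 - D)/(4a) must be an integer >= a.
Enumerate a = 1..2, b in [-a, a]:
  a=1: (1, 1, 6)  [1]
  a=2: (2, -1, 3), (2, 1, 3)  [2]
Total reduced forms: 1 + 2 = 3
h = 3

3


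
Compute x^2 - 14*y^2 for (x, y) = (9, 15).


x^2 - d*y^2
= 9^2 - 14*15^2
= 81 - 3150
= -3069

-3069


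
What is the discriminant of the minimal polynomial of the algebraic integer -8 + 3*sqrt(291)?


The element -8 + 3*sqrt(291) has minimal polynomial:
x^2 + 16*x - 2555
Discriminant = (16)^2 - 4*(-2555)
= 256 + 10220
= 10476

10476


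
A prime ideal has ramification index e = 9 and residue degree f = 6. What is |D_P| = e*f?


|D_P| = e * f
= 9 * 6
= 54

54


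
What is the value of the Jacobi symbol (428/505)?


Compute (428/505) via quadratic reciprocity:
  pull out 2: (2/505) = +1  (since 505 mod 8 = 1)
  pull out 2: (2/505) = +1  (since 505 mod 8 = 1)
  reciprocity: (107/505) -> +(505/107)
  reduce: (77/107)
  reciprocity: (77/107) -> +(107/77)
  reduce: (30/77)
  pull out 2: (2/77) = -1  (since 77 mod 8 = 5)
  reciprocity: (15/77) -> +(77/15)
  reduce: (2/15)
  pull out 2: (2/15) = +1  (since 15 mod 8 = 7)
  (1/15) = 1
Product of signs = -1

-1


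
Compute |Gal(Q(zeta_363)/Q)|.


|Gal(Q(zeta_363)/Q)| = phi(363)
= 220

220


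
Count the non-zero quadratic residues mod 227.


For prime p, the number of non-zero quadratic residues is (p-1)/2.
= (227-1)/2
= 113

113


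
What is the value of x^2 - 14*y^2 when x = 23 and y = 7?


x^2 - d*y^2
= 23^2 - 14*7^2
= 529 - 686
= -157

-157


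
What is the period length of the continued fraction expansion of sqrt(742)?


Run the CF algorithm for sqrt(742).
a_0 = floor(sqrt(742)) = 27; set m_0=0, q_0=1.
Recurrence: m' = q*a - m,  q' = (d - m'^2)/q,  a' = floor((a_0 + m')/q').
  step 1: m=27, q=13, a=4
  step 2: m=25, q=9, a=5
  step 3: m=20, q=38, a=1
  step 4: m=18, q=11, a=4
  step 5: m=26, q=6, a=8
  step 6: m=22, q=43, a=1
  step 7: m=21, q=7, a=6
  step 8: m=21, q=43, a=1
  step 9: m=22, q=6, a=8
  step 10: m=26, q=11, a=4
  step 11: m=18, q=38, a=1
  step 12: m=20, q=9, a=5
  step 13: m=25, q=13, a=4
  step 14: m=27, q=1, a=54
a_14 = 2*a_0 = 54, so the period closes here.
sqrt(742) = [27; 4, 5, 1, 4, 8, 1, 6, 1, 8, 4, 1, 5, 4, 54]
Period length = 14

14


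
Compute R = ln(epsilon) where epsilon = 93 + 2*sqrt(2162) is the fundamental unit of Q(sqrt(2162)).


epsilon = 93 + 2*sqrt(2162)
= 185.9946
R = ln(185.9946)
= 5.2257

5.2257


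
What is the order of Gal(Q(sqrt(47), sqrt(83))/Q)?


The 2 square roots of distinct primes are multiplicatively independent over Q,
so [K:Q] = 2^2 and Gal(K/Q) is isomorphic to (Z/2Z)^2.
|Gal| = 2^2 = 4

4


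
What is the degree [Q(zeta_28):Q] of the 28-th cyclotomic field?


The degree equals Euler's totient phi(28).
28 = 2^2 * 7
phi(28) = 12

12


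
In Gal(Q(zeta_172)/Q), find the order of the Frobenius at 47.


The Frobenius at p in Gal(Q(zeta_n)/Q) = (Z/nZ)* is the class of p, so its order is ord_172(47), the smallest k >= 1 with 47^k = 1 mod 172.
n = 172 = 2^2 * 43, phi(172) = 84; the order divides phi(n).
Divisors of 84: 1, 2, 3, 4, 6, 7, 12, 14, 21, 28, 42, 84
Repeated squaring mod 172: 47^1 = 47, 47^2 = 145, 47^4 = 41, 47^8 = 133, 47^16 = 145, 47^32 = 41, 47^64 = 133
Test divisors in increasing order:
  k=1: 47^1 = 47 mod 172
  k=2: 47^2 = 145 mod 172
  k=3: 47^3 = 145 * 47 = 107 mod 172
  k=4: 47^4 = 41 mod 172
  k=6: 47^6 = 41 * 145 = 97 mod 172
  k=7: 47^7 = 41 * 145 * 47 = 87 mod 172
  k=12: 47^12 = 133 * 41 = 121 mod 172
  k=14: 47^14 = 133 * 41 * 145 = 1 mod 172  <- first divisor giving 1
Order = 14

14


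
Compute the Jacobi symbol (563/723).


Compute (563/723) via quadratic reciprocity:
  reciprocity: (563/723) -> -(723/563)
  reduce: (160/563)
  pull out 2: (2/563) = -1  (since 563 mod 8 = 3)
  pull out 2: (2/563) = -1  (since 563 mod 8 = 3)
  pull out 2: (2/563) = -1  (since 563 mod 8 = 3)
  pull out 2: (2/563) = -1  (since 563 mod 8 = 3)
  pull out 2: (2/563) = -1  (since 563 mod 8 = 3)
  reciprocity: (5/563) -> +(563/5)
  reduce: (3/5)
  reciprocity: (3/5) -> +(5/3)
  reduce: (2/3)
  pull out 2: (2/3) = -1  (since 3 mod 8 = 3)
  (1/3) = 1
Product of signs = -1

-1


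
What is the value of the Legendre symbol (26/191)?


p = 191 is prime, so compute (26/191) with the reciprocity algorithm (Jacobi-symbol steps: pull out 2s via (2/n), flip via reciprocity, reduce):
  pull out 2: (2/191) = +1  (since 191 mod 8 = 7)
  reciprocity: (13/191) -> +(191/13)
  reduce: (9/13)
  reciprocity: (9/13) -> +(13/9)
  reduce: (4/9)
  pull out 2: (2/9) = +1  (since 9 mod 8 = 1)
  pull out 2: (2/9) = +1  (since 9 mod 8 = 1)
  (1/9) = 1
Product of signs = 1
(26/191) = 1

1


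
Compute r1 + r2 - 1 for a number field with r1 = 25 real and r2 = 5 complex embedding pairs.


By Dirichlet's unit theorem:
rank = r1 + r2 - 1
= 25 + 5 - 1
= 29

29


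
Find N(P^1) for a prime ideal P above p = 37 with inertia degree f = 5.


N(P^a) = p^(a*f)
= 37^(1*5)
= 37^5
= 69343957

69343957


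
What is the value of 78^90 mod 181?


p = 181 is prime and the exponent is (p-1)/2 = 90, so by Euler's criterion 78^90 = (78/181) = +1 or -1 mod 181.
Compute by square-and-multiply:
  90 = 64 + 16 + 8 + 2 (binary 1011010)
  Repeated squaring mod 181: 78^1 = 78, 78^2 = 111, 78^4 = 13, 78^8 = 169, 78^16 = 144, 78^32 = 102, 78^64 = 87
  78^90 = 78^64 * 78^16 * 78^8 * 78^2 = 87 * 144 * 169 * 111 mod 181
    87 * 144 = 12528 = 39 mod 181
    39 * 169 = 6591 = 75 mod 181
    75 * 111 = 8325 = 180 mod 181
  78^90 = 180 mod 181
Result 180 = p - 1 = -1 mod 181: 78 is a quadratic non-residue mod 181. As a residue in [0, p-1] the value is 180.
78^90 mod 181 = 180

180


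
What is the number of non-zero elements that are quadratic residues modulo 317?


For prime p, the number of non-zero quadratic residues is (p-1)/2.
= (317-1)/2
= 158

158


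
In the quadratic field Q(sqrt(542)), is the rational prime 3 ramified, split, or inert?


K = Q(sqrt(542)). Since d mod 4 = 2, disc(K) = 2168.
Check p | disc: 2168 mod 3 = 2.
p does not divide disc. Compute Legendre symbol (d/p):
2^((3-1)/2) mod 3 = -1
(d/p) = -1, so p is inert: (p) stays prime with e=1, f=2, g=1.
Therefore p is inert.

inert


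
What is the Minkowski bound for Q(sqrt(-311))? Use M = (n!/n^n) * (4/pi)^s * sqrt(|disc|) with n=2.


d = -311, d mod 4 = 1, so disc(K) = d = -311; |disc(K)| = 311
Imaginary quadratic field, so n = 2, s = r2 = 1, r1 = 0
M = (n!/n^n) * (4/pi)^s * sqrt(|disc(K)|) = (2!/2^2) * (4/pi)^1 * sqrt(311)
= 0.5 * 1.273240 * 17.635192
= 11.2269

11.2269


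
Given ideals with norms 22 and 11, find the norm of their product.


N(IJ) = N(I) * N(J)
= 22 * 11
= 242

242


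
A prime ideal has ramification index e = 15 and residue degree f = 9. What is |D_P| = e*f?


|D_P| = e * f
= 15 * 9
= 135

135


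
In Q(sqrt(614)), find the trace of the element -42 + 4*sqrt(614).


Tr(a + b*sqrt(d)) = (a + b*sqrt(d)) + (a - b*sqrt(d)) = 2a
= 2 * (-42)
= -84

-84


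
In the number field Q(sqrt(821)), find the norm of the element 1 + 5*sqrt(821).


N(a + b*sqrt(d)) = a^2 - d*b^2
= (1)^2 - (821)*(5)^2
= 1 - 20525
= -20524

-20524


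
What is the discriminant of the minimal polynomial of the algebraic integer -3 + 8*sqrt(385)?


The element -3 + 8*sqrt(385) has minimal polynomial:
x^2 + 6*x - 24631
Discriminant = (6)^2 - 4*(-24631)
= 36 + 98524
= 98560

98560


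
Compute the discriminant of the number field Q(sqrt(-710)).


For K = Q(sqrt(d)) with d squarefree: disc(K) = d if d = 1 mod 4, and disc(K) = 4d if d = 2 or 3 mod 4.
Here d = -710, and d mod 4 = 2.
d = 2 mod 4, not 1 (O_K = Z[sqrt(d)]), so disc(K) = 4d = 4 * (-710) = -2840

-2840


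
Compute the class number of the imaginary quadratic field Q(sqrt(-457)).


K = Q(sqrt(-457)). d mod 4 = 3, so D = disc(K) = 4d = -1828
h(K) equals the number of primitive reduced positive-definite forms (a, b, c) = a*x^2 + b*x*y + c*y^2 with b^2 - 4ac = D,
where reduced means |b| <= a <= c, with b >= 0 whenever |b| = a or a = c, and primitive means gcd(a, b, c) = 1.
Reduced forces 3a^2 <= |D| = 1828, so 1 <= a <= 24; b must have the parity of D, and c = (b^2 - D)/(4a) must be an integer >= a.
Enumerate a = 1..24, b in [-a, a]:
  a=1: (1, 0, 457)  [1]
  a=2: (2, 2, 229)  [1]
  a=3..10: none
  a=11: (11, -8, 43), (11, 8, 43)  [2]
  a=12..16: none
  a=17: (17, -12, 29), (17, 12, 29)  [2]
  a=18..21: none
  a=22: (22, -14, 23), (22, 14, 23)  [2]
  a=23..24: none
Total reduced forms: 1 + 1 + 2 + 2 + 2 = 8
h = 8

8


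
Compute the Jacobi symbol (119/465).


Compute (119/465) via quadratic reciprocity:
  reciprocity: (119/465) -> +(465/119)
  reduce: (108/119)
  pull out 2: (2/119) = +1  (since 119 mod 8 = 7)
  pull out 2: (2/119) = +1  (since 119 mod 8 = 7)
  reciprocity: (27/119) -> -(119/27)
  reduce: (11/27)
  reciprocity: (11/27) -> -(27/11)
  reduce: (5/11)
  reciprocity: (5/11) -> +(11/5)
  reduce: (1/5)
  (1/5) = 1
Product of signs = 1

1


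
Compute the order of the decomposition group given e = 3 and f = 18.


|D_P| = e * f
= 3 * 18
= 54

54


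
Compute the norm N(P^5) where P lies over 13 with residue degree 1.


N(P^a) = p^(a*f)
= 13^(5*1)
= 13^5
= 371293

371293


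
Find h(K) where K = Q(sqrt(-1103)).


K = Q(sqrt(-1103)). d mod 4 = 1, so D = disc(K) = d = -1103
h(K) equals the number of primitive reduced positive-definite forms (a, b, c) = a*x^2 + b*x*y + c*y^2 with b^2 - 4ac = D,
where reduced means |b| <= a <= c, with b >= 0 whenever |b| = a or a = c, and primitive means gcd(a, b, c) = 1.
Reduced forces 3a^2 <= |D| = 1103, so 1 <= a <= 19; b must have the parity of D, and c = (b^2 - D)/(4a) must be an integer >= a.
Enumerate a = 1..19, b in [-a, a]:
  a=1: (1, 1, 276)  [1]
  a=2: (2, -1, 138), (2, 1, 138)  [2]
  a=3: (3, -1, 92), (3, 1, 92)  [2]
  a=4: (4, -1, 69), (4, 1, 69)  [2]
  a=5: none
  a=6: (6, -5, 47), (6, -1, 46), (6, 1, 46), (6, 5, 47)  [4]
  a=7: none
  a=8: (8, -7, 36), (8, 7, 36)  [2]
  a=9: (9, -7, 32), (9, 7, 32)  [2]
  a=10..11: none
  a=12: (12, -7, 24), (12, -1, 23), (12, 1, 23), (12, 7, 24)  [4]
  a=13..15: none
  a=16: (16, -7, 18), (16, 7, 18)  [2]
  a=17: (17, -11, 18), (17, 11, 18)  [2]
  a=18..19: none
Total reduced forms: 1 + 2 + 2 + 2 + 4 + 2 + 2 + 4 + 2 + 2 = 23
h = 23

23


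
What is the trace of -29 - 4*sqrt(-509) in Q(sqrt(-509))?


Tr(a + b*sqrt(d)) = (a + b*sqrt(d)) + (a - b*sqrt(d)) = 2a
= 2 * (-29)
= -58

-58


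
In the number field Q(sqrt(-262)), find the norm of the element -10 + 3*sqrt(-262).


N(a + b*sqrt(d)) = a^2 - d*b^2
= (-10)^2 - (-262)*(3)^2
= 100 + 2358
= 2458

2458


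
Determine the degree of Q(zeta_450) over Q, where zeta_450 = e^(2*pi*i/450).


The degree equals Euler's totient phi(450).
450 = 2 * 3^2 * 5^2
phi(450) = 120

120


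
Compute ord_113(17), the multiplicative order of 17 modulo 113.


We want ord_113(17), the smallest k >= 1 with 17^k = 1 mod 113.
n = 113 = 113, phi(113) = 112; the order divides phi(n).
Divisors of 112: 1, 2, 4, 7, 8, 14, 16, 28, 56, 112
Repeated squaring mod 113: 17^1 = 17, 17^2 = 63, 17^4 = 14, 17^8 = 83, 17^16 = 109, 17^32 = 16, 17^64 = 30
Test divisors in increasing order:
  k=1: 17^1 = 17 mod 113
  k=2: 17^2 = 63 mod 113
  k=4: 17^4 = 14 mod 113
  k=7: 17^7 = 14 * 63 * 17 = 78 mod 113
  k=8: 17^8 = 83 mod 113
  k=14: 17^14 = 83 * 14 * 63 = 95 mod 113
  k=16: 17^16 = 109 mod 113
  k=28: 17^28 = 109 * 83 * 14 = 98 mod 113
  k=56: 17^56 = 16 * 109 * 83 = 112 mod 113
  k=112: 17^112 = 30 * 16 * 109 = 1 mod 113  <- first divisor giving 1
Order = 112

112


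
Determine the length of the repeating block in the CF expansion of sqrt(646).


Run the CF algorithm for sqrt(646).
a_0 = floor(sqrt(646)) = 25; set m_0=0, q_0=1.
Recurrence: m' = q*a - m,  q' = (d - m'^2)/q,  a' = floor((a_0 + m')/q').
  step 1: m=25, q=21, a=2
  step 2: m=17, q=17, a=2
  step 3: m=17, q=21, a=2
  step 4: m=25, q=1, a=50
a_4 = 2*a_0 = 50, so the period closes here.
sqrt(646) = [25; 2, 2, 2, 50]
Period length = 4

4


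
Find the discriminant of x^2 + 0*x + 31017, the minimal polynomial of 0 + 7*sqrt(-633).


The element 0 + 7*sqrt(-633) has minimal polynomial:
x^2 + 0*x + 31017
Discriminant = (0)^2 - 4*(31017)
= 0 - 124068
= -124068

-124068


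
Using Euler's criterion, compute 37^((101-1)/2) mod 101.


p = 101 is prime and the exponent is (p-1)/2 = 50, so by Euler's criterion 37^50 = (37/101) = +1 or -1 mod 101.
Compute by square-and-multiply:
  50 = 32 + 16 + 2 (binary 110010)
  Repeated squaring mod 101: 37^1 = 37, 37^2 = 56, 37^4 = 5, 37^8 = 25, 37^16 = 19, 37^32 = 58
  37^50 = 37^32 * 37^16 * 37^2 = 58 * 19 * 56 mod 101
    58 * 19 = 1102 = 92 mod 101
    92 * 56 = 5152 = 1 mod 101
  37^50 = 1 mod 101
Result 1: 37 is a quadratic residue mod 101.
37^50 mod 101 = 1

1


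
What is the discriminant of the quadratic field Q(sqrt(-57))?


For K = Q(sqrt(d)) with d squarefree: disc(K) = d if d = 1 mod 4, and disc(K) = 4d if d = 2 or 3 mod 4.
Here d = -57, and d mod 4 = 3.
d = 3 mod 4, not 1 (O_K = Z[sqrt(d)]), so disc(K) = 4d = 4 * (-57) = -228

-228


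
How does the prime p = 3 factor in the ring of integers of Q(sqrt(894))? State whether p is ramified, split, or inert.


K = Q(sqrt(894)). Since d mod 4 = 2, disc(K) = 3576.
Check p | disc: 3576 mod 3 = 0.
p divides disc, so p ramifies: (p) = P^2 with e=2, f=1, g=1.
Therefore p is ramified.

ramified


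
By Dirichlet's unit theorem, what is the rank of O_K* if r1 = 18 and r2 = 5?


By Dirichlet's unit theorem:
rank = r1 + r2 - 1
= 18 + 5 - 1
= 22

22


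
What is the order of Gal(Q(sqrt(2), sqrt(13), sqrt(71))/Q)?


The 3 square roots of distinct primes are multiplicatively independent over Q,
so [K:Q] = 2^3 and Gal(K/Q) is isomorphic to (Z/2Z)^3.
|Gal| = 2^3 = 8

8


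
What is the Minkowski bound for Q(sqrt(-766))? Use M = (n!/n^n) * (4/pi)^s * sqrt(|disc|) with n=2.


d = -766, d mod 4 = 2, so disc(K) = 4d = -3064; |disc(K)| = 3064
Imaginary quadratic field, so n = 2, s = r2 = 1, r1 = 0
M = (n!/n^n) * (4/pi)^s * sqrt(|disc(K)|) = (2!/2^2) * (4/pi)^1 * sqrt(3064)
= 0.5 * 1.273240 * 55.353410
= 35.2391

35.2391


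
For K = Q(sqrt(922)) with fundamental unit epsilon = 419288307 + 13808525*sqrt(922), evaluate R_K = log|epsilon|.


epsilon = 419288307 + 13808525*sqrt(922)
= 8.3858e+08
R = ln(8.3858e+08)
= 20.5472

20.5472


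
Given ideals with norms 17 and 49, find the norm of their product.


N(IJ) = N(I) * N(J)
= 17 * 49
= 833

833


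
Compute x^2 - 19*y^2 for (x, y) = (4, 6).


x^2 - d*y^2
= 4^2 - 19*6^2
= 16 - 684
= -668

-668


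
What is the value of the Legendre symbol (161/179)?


p = 179 is prime, so compute (161/179) with the reciprocity algorithm (Jacobi-symbol steps: pull out 2s via (2/n), flip via reciprocity, reduce):
  reciprocity: (161/179) -> +(179/161)
  reduce: (18/161)
  pull out 2: (2/161) = +1  (since 161 mod 8 = 1)
  reciprocity: (9/161) -> +(161/9)
  reduce: (8/9)
  pull out 2: (2/9) = +1  (since 9 mod 8 = 1)
  pull out 2: (2/9) = +1  (since 9 mod 8 = 1)
  pull out 2: (2/9) = +1  (since 9 mod 8 = 1)
  (1/9) = 1
Product of signs = 1
(161/179) = 1

1


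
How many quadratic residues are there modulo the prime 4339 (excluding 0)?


For prime p, the number of non-zero quadratic residues is (p-1)/2.
= (4339-1)/2
= 2169

2169


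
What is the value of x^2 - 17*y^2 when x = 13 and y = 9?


x^2 - d*y^2
= 13^2 - 17*9^2
= 169 - 1377
= -1208

-1208


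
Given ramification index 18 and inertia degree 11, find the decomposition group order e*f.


|D_P| = e * f
= 18 * 11
= 198

198


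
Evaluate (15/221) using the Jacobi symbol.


Compute (15/221) via quadratic reciprocity:
  reciprocity: (15/221) -> +(221/15)
  reduce: (11/15)
  reciprocity: (11/15) -> -(15/11)
  reduce: (4/11)
  pull out 2: (2/11) = -1  (since 11 mod 8 = 3)
  pull out 2: (2/11) = -1  (since 11 mod 8 = 3)
  (1/11) = 1
Product of signs = -1

-1


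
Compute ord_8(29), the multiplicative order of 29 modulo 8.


We want ord_8(29), the smallest k >= 1 with 29^k = 1 mod 8.
n = 8 = 2^3, phi(8) = 4; the order divides phi(n).
Divisors of 4: 1, 2, 4
Repeated squaring mod 8: 29^1 = 5, 29^2 = 1, 29^4 = 1
Test divisors in increasing order:
  k=1: 29^1 = 5 mod 8
  k=2: 29^2 = 1 mod 8  <- first divisor giving 1
Order = 2

2


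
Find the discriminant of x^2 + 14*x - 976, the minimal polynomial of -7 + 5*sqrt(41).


The element -7 + 5*sqrt(41) has minimal polynomial:
x^2 + 14*x - 976
Discriminant = (14)^2 - 4*(-976)
= 196 + 3904
= 4100

4100


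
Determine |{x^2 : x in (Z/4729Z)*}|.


For prime p, the number of non-zero quadratic residues is (p-1)/2.
= (4729-1)/2
= 2364

2364


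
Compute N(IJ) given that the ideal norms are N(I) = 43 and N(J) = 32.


N(IJ) = N(I) * N(J)
= 43 * 32
= 1376

1376


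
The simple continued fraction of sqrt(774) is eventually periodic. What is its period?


Run the CF algorithm for sqrt(774).
a_0 = floor(sqrt(774)) = 27; set m_0=0, q_0=1.
Recurrence: m' = q*a - m,  q' = (d - m'^2)/q,  a' = floor((a_0 + m')/q').
  step 1: m=27, q=45, a=1
  step 2: m=18, q=10, a=4
  step 3: m=22, q=29, a=1
  step 4: m=7, q=25, a=1
  step 5: m=18, q=18, a=2
  step 6: m=18, q=25, a=1
  step 7: m=7, q=29, a=1
  step 8: m=22, q=10, a=4
  step 9: m=18, q=45, a=1
  step 10: m=27, q=1, a=54
a_10 = 2*a_0 = 54, so the period closes here.
sqrt(774) = [27; 1, 4, 1, 1, 2, 1, 1, 4, 1, 54]
Period length = 10

10


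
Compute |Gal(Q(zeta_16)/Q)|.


|Gal(Q(zeta_16)/Q)| = phi(16)
= 8

8


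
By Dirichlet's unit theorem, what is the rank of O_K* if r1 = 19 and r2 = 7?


By Dirichlet's unit theorem:
rank = r1 + r2 - 1
= 19 + 7 - 1
= 25

25


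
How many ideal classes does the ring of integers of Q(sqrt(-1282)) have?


K = Q(sqrt(-1282)). d mod 4 = 2, so D = disc(K) = 4d = -5128
h(K) equals the number of primitive reduced positive-definite forms (a, b, c) = a*x^2 + b*x*y + c*y^2 with b^2 - 4ac = D,
where reduced means |b| <= a <= c, with b >= 0 whenever |b| = a or a = c, and primitive means gcd(a, b, c) = 1.
Reduced forces 3a^2 <= |D| = 5128, so 1 <= a <= 41; b must have the parity of D, and c = (b^2 - D)/(4a) must be an integer >= a.
Enumerate a = 1..41, b in [-a, a]:
  a=1: (1, 0, 1282)  [1]
  a=2: (2, 0, 641)  [1]
  a=3..10: none
  a=11: (11, -8, 118), (11, 8, 118)  [2]
  a=12..21: none
  a=22: (22, -8, 59), (22, 8, 59)  [2]
  a=23: (23, -22, 61), (23, 22, 61)  [2]
  a=24..28: none
  a=29: (29, -18, 47), (29, 18, 47)  [2]
  a=30: none
  a=31: (31, -24, 46), (31, 24, 46)  [2]
  a=32..41: none
Total reduced forms: 1 + 1 + 2 + 2 + 2 + 2 + 2 = 12
h = 12

12


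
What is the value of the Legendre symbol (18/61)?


p = 61 is prime, so compute (18/61) with the reciprocity algorithm (Jacobi-symbol steps: pull out 2s via (2/n), flip via reciprocity, reduce):
  pull out 2: (2/61) = -1  (since 61 mod 8 = 5)
  reciprocity: (9/61) -> +(61/9)
  reduce: (7/9)
  reciprocity: (7/9) -> +(9/7)
  reduce: (2/7)
  pull out 2: (2/7) = +1  (since 7 mod 8 = 7)
  (1/7) = 1
Product of signs = -1
(18/61) = -1

-1


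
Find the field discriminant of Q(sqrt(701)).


For K = Q(sqrt(d)) with d squarefree: disc(K) = d if d = 1 mod 4, and disc(K) = 4d if d = 2 or 3 mod 4.
Here d = 701, and d mod 4 = 1.
d = 1 mod 4 (O_K = Z[(1+sqrt(d))/2]), so disc(K) = d = 701

701


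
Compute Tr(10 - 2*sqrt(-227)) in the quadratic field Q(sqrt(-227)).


Tr(a + b*sqrt(d)) = (a + b*sqrt(d)) + (a - b*sqrt(d)) = 2a
= 2 * (10)
= 20

20


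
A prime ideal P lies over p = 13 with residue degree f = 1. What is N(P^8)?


N(P^a) = p^(a*f)
= 13^(8*1)
= 13^8
= 815730721

815730721


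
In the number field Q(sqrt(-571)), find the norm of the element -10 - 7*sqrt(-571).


N(a + b*sqrt(d)) = a^2 - d*b^2
= (-10)^2 - (-571)*(-7)^2
= 100 + 27979
= 28079

28079


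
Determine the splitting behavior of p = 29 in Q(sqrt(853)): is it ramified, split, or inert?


K = Q(sqrt(853)). Since d mod 4 = 1, disc(K) = 853.
Check p | disc: 853 mod 29 = 12.
p does not divide disc. Compute Legendre symbol (d/p):
12^((29-1)/2) mod 29 = -1
(d/p) = -1, so p is inert: (p) stays prime with e=1, f=2, g=1.
Therefore p is inert.

inert


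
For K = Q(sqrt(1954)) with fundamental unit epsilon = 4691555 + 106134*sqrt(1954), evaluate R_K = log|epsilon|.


epsilon = 4691555 + 106134*sqrt(1954)
= 9.3831e+06
R = ln(9.3831e+06)
= 16.0544

16.0544


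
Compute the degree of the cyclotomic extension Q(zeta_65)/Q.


The degree equals Euler's totient phi(65).
65 = 5 * 13
phi(65) = 48

48


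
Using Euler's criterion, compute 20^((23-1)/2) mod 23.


p = 23 is prime and the exponent is (p-1)/2 = 11, so by Euler's criterion 20^11 = (20/23) = +1 or -1 mod 23.
Compute by square-and-multiply:
  11 = 8 + 2 + 1 (binary 1011)
  Repeated squaring mod 23: 20^1 = 20, 20^2 = 9, 20^4 = 12, 20^8 = 6
  20^11 = 20^8 * 20^2 * 20^1 = 6 * 9 * 20 mod 23
    6 * 9 = 54 = 8 mod 23
    8 * 20 = 160 = 22 mod 23
  20^11 = 22 mod 23
Result 22 = p - 1 = -1 mod 23: 20 is a quadratic non-residue mod 23. As a residue in [0, p-1] the value is 22.
20^11 mod 23 = 22

22


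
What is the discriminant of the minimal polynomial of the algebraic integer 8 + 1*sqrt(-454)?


The element 8 + 1*sqrt(-454) has minimal polynomial:
x^2 - 16*x + 518
Discriminant = (-16)^2 - 4*(518)
= 256 - 2072
= -1816

-1816


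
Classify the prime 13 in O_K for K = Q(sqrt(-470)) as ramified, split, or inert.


K = Q(sqrt(-470)). Since d mod 4 = 2, disc(K) = -1880.
Check p | disc: -1880 mod 13 = 5.
p does not divide disc. Compute Legendre symbol (d/p):
11^((13-1)/2) mod 13 = -1
(d/p) = -1, so p is inert: (p) stays prime with e=1, f=2, g=1.
Therefore p is inert.

inert


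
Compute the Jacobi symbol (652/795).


Compute (652/795) via quadratic reciprocity:
  pull out 2: (2/795) = -1  (since 795 mod 8 = 3)
  pull out 2: (2/795) = -1  (since 795 mod 8 = 3)
  reciprocity: (163/795) -> -(795/163)
  reduce: (143/163)
  reciprocity: (143/163) -> -(163/143)
  reduce: (20/143)
  pull out 2: (2/143) = +1  (since 143 mod 8 = 7)
  pull out 2: (2/143) = +1  (since 143 mod 8 = 7)
  reciprocity: (5/143) -> +(143/5)
  reduce: (3/5)
  reciprocity: (3/5) -> +(5/3)
  reduce: (2/3)
  pull out 2: (2/3) = -1  (since 3 mod 8 = 3)
  (1/3) = 1
Product of signs = -1

-1


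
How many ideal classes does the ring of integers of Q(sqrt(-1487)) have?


K = Q(sqrt(-1487)). d mod 4 = 1, so D = disc(K) = d = -1487
h(K) equals the number of primitive reduced positive-definite forms (a, b, c) = a*x^2 + b*x*y + c*y^2 with b^2 - 4ac = D,
where reduced means |b| <= a <= c, with b >= 0 whenever |b| = a or a = c, and primitive means gcd(a, b, c) = 1.
Reduced forces 3a^2 <= |D| = 1487, so 1 <= a <= 22; b must have the parity of D, and c = (b^2 - D)/(4a) must be an integer >= a.
Enumerate a = 1..22, b in [-a, a]:
  a=1: (1, 1, 372)  [1]
  a=2: (2, -1, 186), (2, 1, 186)  [2]
  a=3: (3, -1, 124), (3, 1, 124)  [2]
  a=4: (4, -1, 93), (4, 1, 93)  [2]
  a=5: none
  a=6: (6, -5, 63), (6, -1, 62), (6, 1, 62), (6, 5, 63)  [4]
  a=7: (7, -5, 54), (7, 5, 54)  [2]
  a=8: (8, -7, 48), (8, 7, 48)  [2]
  a=9: (9, -5, 42), (9, 5, 42)  [2]
  a=10: none
  a=11: (11, -3, 34), (11, 3, 34)  [2]
  a=12: (12, -7, 32), (12, -1, 31), (12, 1, 31), (12, 7, 32)  [4]
  a=13: none
  a=14: (14, -9, 28), (14, -5, 27), (14, 5, 27), (14, 9, 28)  [4]
  a=15: none
  a=16: (16, -7, 24), (16, 7, 24)  [2]
  a=17: (17, -3, 22), (17, 3, 22)  [2]
  a=18: (18, -13, 23), (18, -5, 21), (18, 5, 21), (18, 13, 23)  [4]
  a=19..20: none
  a=21: (21, -19, 22), (21, 19, 22)  [2]
  a=22: none
Total reduced forms: 1 + 2 + 2 + 2 + 4 + 2 + 2 + 2 + 2 + 4 + 4 + 2 + 2 + 4 + 2 = 37
h = 37

37


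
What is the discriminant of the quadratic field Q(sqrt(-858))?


For K = Q(sqrt(d)) with d squarefree: disc(K) = d if d = 1 mod 4, and disc(K) = 4d if d = 2 or 3 mod 4.
Here d = -858, and d mod 4 = 2.
d = 2 mod 4, not 1 (O_K = Z[sqrt(d)]), so disc(K) = 4d = 4 * (-858) = -3432

-3432


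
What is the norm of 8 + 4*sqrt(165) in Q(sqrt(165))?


N(a + b*sqrt(d)) = a^2 - d*b^2
= (8)^2 - (165)*(4)^2
= 64 - 2640
= -2576

-2576


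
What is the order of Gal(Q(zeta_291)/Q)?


|Gal(Q(zeta_291)/Q)| = phi(291)
= 192

192


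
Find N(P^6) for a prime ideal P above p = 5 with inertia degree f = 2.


N(P^a) = p^(a*f)
= 5^(6*2)
= 5^12
= 244140625

244140625


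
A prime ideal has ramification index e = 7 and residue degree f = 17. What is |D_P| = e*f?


|D_P| = e * f
= 7 * 17
= 119

119


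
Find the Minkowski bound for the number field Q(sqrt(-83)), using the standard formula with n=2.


d = -83, d mod 4 = 1, so disc(K) = d = -83; |disc(K)| = 83
Imaginary quadratic field, so n = 2, s = r2 = 1, r1 = 0
M = (n!/n^n) * (4/pi)^s * sqrt(|disc(K)|) = (2!/2^2) * (4/pi)^1 * sqrt(83)
= 0.5 * 1.273240 * 9.110434
= 5.7999

5.7999


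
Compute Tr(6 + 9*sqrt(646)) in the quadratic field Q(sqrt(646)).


Tr(a + b*sqrt(d)) = (a + b*sqrt(d)) + (a - b*sqrt(d)) = 2a
= 2 * (6)
= 12

12


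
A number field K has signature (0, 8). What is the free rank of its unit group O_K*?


By Dirichlet's unit theorem:
rank = r1 + r2 - 1
= 0 + 8 - 1
= 7

7


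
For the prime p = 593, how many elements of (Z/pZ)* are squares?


For prime p, the number of non-zero quadratic residues is (p-1)/2.
= (593-1)/2
= 296

296


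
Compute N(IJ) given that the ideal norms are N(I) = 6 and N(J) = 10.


N(IJ) = N(I) * N(J)
= 6 * 10
= 60

60


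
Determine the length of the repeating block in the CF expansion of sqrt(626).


Run the CF algorithm for sqrt(626).
a_0 = floor(sqrt(626)) = 25; set m_0=0, q_0=1.
Recurrence: m' = q*a - m,  q' = (d - m'^2)/q,  a' = floor((a_0 + m')/q').
  step 1: m=25, q=1, a=50
a_1 = 2*a_0 = 50, so the period closes here.
sqrt(626) = [25; 50]
Period length = 1

1


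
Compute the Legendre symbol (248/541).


p = 541 is prime, so compute (248/541) with the reciprocity algorithm (Jacobi-symbol steps: pull out 2s via (2/n), flip via reciprocity, reduce):
  pull out 2: (2/541) = -1  (since 541 mod 8 = 5)
  pull out 2: (2/541) = -1  (since 541 mod 8 = 5)
  pull out 2: (2/541) = -1  (since 541 mod 8 = 5)
  reciprocity: (31/541) -> +(541/31)
  reduce: (14/31)
  pull out 2: (2/31) = +1  (since 31 mod 8 = 7)
  reciprocity: (7/31) -> -(31/7)
  reduce: (3/7)
  reciprocity: (3/7) -> -(7/3)
  reduce: (1/3)
  (1/3) = 1
Product of signs = -1
(248/541) = -1

-1


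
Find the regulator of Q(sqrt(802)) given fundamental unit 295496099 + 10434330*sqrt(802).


epsilon = 295496099 + 10434330*sqrt(802)
= 5.9099e+08
R = ln(5.9099e+08)
= 20.1973

20.1973


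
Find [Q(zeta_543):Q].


The degree equals Euler's totient phi(543).
543 = 3 * 181
phi(543) = 360

360


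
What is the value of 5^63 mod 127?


p = 127 is prime and the exponent is (p-1)/2 = 63, so by Euler's criterion 5^63 = (5/127) = +1 or -1 mod 127.
Compute by square-and-multiply:
  63 = 32 + 16 + 8 + 4 + 2 + 1 (binary 111111)
  Repeated squaring mod 127: 5^1 = 5, 5^2 = 25, 5^4 = 117, 5^8 = 100, 5^16 = 94, 5^32 = 73
  5^63 = 5^32 * 5^16 * 5^8 * 5^4 * 5^2 * 5^1 = 73 * 94 * 100 * 117 * 25 * 5 mod 127
    73 * 94 = 6862 = 4 mod 127
    4 * 100 = 400 = 19 mod 127
    19 * 117 = 2223 = 64 mod 127
    64 * 25 = 1600 = 76 mod 127
    76 * 5 = 380 = 126 mod 127
  5^63 = 126 mod 127
Result 126 = p - 1 = -1 mod 127: 5 is a quadratic non-residue mod 127. As a residue in [0, p-1] the value is 126.
5^63 mod 127 = 126

126


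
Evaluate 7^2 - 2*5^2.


x^2 - d*y^2
= 7^2 - 2*5^2
= 49 - 50
= -1

-1


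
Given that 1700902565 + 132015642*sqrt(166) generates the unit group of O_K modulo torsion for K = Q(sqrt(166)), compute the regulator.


epsilon = 1700902565 + 132015642*sqrt(166)
= 3.4018e+09
R = ln(3.4018e+09)
= 21.9476

21.9476


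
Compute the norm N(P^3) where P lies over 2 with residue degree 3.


N(P^a) = p^(a*f)
= 2^(3*3)
= 2^9
= 512

512


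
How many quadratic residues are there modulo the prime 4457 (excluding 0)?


For prime p, the number of non-zero quadratic residues is (p-1)/2.
= (4457-1)/2
= 2228

2228


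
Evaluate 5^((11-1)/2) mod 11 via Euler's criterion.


p = 11 is prime and the exponent is (p-1)/2 = 5, so by Euler's criterion 5^5 = (5/11) = +1 or -1 mod 11.
Compute by square-and-multiply:
  5 = 4 + 1 (binary 101)
  Repeated squaring mod 11: 5^1 = 5, 5^2 = 3, 5^4 = 9
  5^5 = 5^4 * 5^1 = 9 * 5 mod 11
    9 * 5 = 45 = 1 mod 11
  5^5 = 1 mod 11
Result 1: 5 is a quadratic residue mod 11.
5^5 mod 11 = 1

1


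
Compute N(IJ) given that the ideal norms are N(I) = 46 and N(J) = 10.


N(IJ) = N(I) * N(J)
= 46 * 10
= 460

460


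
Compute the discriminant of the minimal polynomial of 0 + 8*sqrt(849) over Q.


The element 0 + 8*sqrt(849) has minimal polynomial:
x^2 + 0*x - 54336
Discriminant = (0)^2 - 4*(-54336)
= 0 + 217344
= 217344

217344


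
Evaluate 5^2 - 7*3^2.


x^2 - d*y^2
= 5^2 - 7*3^2
= 25 - 63
= -38

-38


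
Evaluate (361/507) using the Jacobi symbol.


Compute (361/507) via quadratic reciprocity:
  reciprocity: (361/507) -> +(507/361)
  reduce: (146/361)
  pull out 2: (2/361) = +1  (since 361 mod 8 = 1)
  reciprocity: (73/361) -> +(361/73)
  reduce: (69/73)
  reciprocity: (69/73) -> +(73/69)
  reduce: (4/69)
  pull out 2: (2/69) = -1  (since 69 mod 8 = 5)
  pull out 2: (2/69) = -1  (since 69 mod 8 = 5)
  (1/69) = 1
Product of signs = 1

1


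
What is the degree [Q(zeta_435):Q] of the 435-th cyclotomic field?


The degree equals Euler's totient phi(435).
435 = 3 * 5 * 29
phi(435) = 224

224


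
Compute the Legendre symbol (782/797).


p = 797 is prime, so compute (782/797) with the reciprocity algorithm (Jacobi-symbol steps: pull out 2s via (2/n), flip via reciprocity, reduce):
  pull out 2: (2/797) = -1  (since 797 mod 8 = 5)
  reciprocity: (391/797) -> +(797/391)
  reduce: (15/391)
  reciprocity: (15/391) -> -(391/15)
  reduce: (1/15)
  (1/15) = 1
Product of signs = 1
(782/797) = 1

1
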